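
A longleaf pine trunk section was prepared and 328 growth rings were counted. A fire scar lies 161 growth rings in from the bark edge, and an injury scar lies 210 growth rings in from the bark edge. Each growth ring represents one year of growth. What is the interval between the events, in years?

49 yr

The two markers are separated by 210 − 161 = 49 growth rings.
That is 49 years at one growth ring per year.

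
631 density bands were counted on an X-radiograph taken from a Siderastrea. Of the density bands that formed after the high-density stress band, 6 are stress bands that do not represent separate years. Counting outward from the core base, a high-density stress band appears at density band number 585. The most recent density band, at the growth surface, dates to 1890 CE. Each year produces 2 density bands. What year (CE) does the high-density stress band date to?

1870 CE

The high-density stress band sits at density band 585 from the core base, so 631 − 585 = 46 density bands formed after it.
46 − 6 false = 40 true density bands after the high-density stress band.
With 2 density bands per year, 40 / 2 = 20 years.
1890 − 20 = 1870 CE.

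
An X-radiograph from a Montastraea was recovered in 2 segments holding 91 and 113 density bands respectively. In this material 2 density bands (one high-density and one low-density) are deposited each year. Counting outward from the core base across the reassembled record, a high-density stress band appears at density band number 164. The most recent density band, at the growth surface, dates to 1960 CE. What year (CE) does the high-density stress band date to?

1940 CE

Total density bands = 91 + 113 = 204.
204 − 164 = 40 density bands lie beyond the high-density stress band toward the growth surface.
With 2 density bands per year, 40 / 2 = 20 years.
The density band at the growth surface is 1960 CE, so the high-density stress band dates to 1960 − 20 = 1940 CE.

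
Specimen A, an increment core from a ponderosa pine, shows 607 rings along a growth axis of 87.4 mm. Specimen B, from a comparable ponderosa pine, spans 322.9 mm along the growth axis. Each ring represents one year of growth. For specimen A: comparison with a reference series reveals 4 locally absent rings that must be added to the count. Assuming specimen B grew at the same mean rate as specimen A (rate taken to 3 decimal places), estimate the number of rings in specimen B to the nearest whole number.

Specimen A: correcting the raw count gives 607 + 4 = 611 true rings.
A: Extension rate ≈ 87.4 / 611 = 0.143 mm/yr.
Specimen B: 322.9 mm / 0.143 mm per year = 2258.04 years ≈ 2258 rings.

2258 rings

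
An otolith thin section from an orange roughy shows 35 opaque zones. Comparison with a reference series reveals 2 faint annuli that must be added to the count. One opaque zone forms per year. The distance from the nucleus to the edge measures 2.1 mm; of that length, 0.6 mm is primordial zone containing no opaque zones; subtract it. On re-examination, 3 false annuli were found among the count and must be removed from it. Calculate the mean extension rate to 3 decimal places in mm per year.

Adjusted count: 35 − 3 + 2 = 34 opaque zones.
The growth record spans 2.1 − 0.6 = 1.5 mm.
1.5 mm over 34 years gives 1.5 / 34 ≈ 0.044 mm per year.

0.044 mm per year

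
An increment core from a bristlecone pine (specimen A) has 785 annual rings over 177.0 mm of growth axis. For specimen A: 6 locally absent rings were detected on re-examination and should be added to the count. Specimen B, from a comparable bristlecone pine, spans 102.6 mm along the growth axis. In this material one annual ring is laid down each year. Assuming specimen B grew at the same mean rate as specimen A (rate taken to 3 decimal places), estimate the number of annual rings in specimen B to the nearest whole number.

Specimen A: adjusted count: 785 + 6 = 791 annual rings.
A: 177.0 mm over 791 years gives 177.0 / 791 ≈ 0.224 mm/yr.
Specimen B: 102.6 mm / 0.224 mm per year = 458.04 years ≈ 458 annual rings.

458 annual rings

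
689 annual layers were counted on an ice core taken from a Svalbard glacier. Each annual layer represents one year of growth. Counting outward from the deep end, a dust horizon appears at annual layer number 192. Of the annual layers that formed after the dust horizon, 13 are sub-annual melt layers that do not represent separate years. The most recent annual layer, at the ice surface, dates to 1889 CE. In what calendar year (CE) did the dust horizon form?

1405 CE

Between annual layer 192 and the ice surface there are 689 − 192 = 497 annual layers.
497 − 13 false = 484 true annual layers after the dust horizon.
1889 − 484 = 1405 CE.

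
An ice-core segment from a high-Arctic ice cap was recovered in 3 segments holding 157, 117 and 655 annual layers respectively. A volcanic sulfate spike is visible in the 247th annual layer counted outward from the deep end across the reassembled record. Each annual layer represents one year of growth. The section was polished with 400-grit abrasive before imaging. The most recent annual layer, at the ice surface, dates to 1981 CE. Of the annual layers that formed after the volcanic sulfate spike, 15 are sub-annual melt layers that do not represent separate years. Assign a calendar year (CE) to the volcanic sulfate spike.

Total annual layers = 157 + 117 + 655 = 929.
Between annual layer 247 and the ice surface there are 929 − 247 = 682 annual layers.
Excluding 15 false annual layers: 682 − 15 = 667.
1981 − 667 = 1314 CE.

1314 CE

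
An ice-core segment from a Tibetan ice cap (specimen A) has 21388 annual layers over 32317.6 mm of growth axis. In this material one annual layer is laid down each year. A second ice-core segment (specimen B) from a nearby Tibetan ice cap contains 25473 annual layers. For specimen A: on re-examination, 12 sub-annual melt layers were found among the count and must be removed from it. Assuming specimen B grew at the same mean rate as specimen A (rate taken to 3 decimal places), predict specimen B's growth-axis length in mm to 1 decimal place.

38515.2 mm

Specimen A: correcting the raw count gives 21388 − 12 = 21376 true annual layers.
A: 32317.6 mm over 21376 years gives 32317.6 / 21376 ≈ 1.512 mm/yr.
B's length ≈ 1.512 × 25473 = 38515.2 mm.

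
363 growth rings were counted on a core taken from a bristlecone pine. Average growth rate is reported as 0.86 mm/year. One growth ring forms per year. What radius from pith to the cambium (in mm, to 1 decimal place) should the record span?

The record spans 363 years at 0.86 mm per year.
363 years at 0.86 mm/year gives 0.86 × 363 = 312.2 mm.

312.2 mm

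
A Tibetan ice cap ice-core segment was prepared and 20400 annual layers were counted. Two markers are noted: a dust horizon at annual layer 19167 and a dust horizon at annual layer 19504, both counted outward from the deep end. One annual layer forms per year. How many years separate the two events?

337 years

The two markers are separated by 19504 − 19167 = 337 annual layers.
That is 337 years at one annual layer per year.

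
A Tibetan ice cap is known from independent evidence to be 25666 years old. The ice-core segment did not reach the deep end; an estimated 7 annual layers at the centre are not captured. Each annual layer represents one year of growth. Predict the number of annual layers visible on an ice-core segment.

At one annual layer per year, 25666 years correspond to 25666 annual layers.
Subtracting the 7 annual layers not captured gives 25666 − 7 = 25659 annual layers in the record.

25659 annual layers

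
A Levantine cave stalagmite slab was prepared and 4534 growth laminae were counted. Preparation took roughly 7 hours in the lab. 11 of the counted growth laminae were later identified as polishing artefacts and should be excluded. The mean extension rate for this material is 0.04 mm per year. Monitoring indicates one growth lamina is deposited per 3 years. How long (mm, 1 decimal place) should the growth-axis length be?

542.8 mm

True growth lamina count = 4534 − 11 = 4523.
At 3 years per growth lamina, 4523 × 3 = 13569 years.
Predicted length = 0.04 mm/year × 13569 years = 542.8 mm.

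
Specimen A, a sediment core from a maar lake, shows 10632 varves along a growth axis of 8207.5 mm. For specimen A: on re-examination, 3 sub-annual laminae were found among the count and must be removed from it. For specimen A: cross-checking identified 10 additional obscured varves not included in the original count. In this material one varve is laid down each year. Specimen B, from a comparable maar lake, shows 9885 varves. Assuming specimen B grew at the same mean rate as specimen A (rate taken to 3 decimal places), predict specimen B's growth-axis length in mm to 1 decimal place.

7621.3 mm

Specimen A: true varve count = 10632 − 3 + 10 = 10639.
A: 8207.5 mm over 10639 years gives 8207.5 / 10639 ≈ 0.771 mm per year.
For B, 0.771 mm/year × 9885 years = 7621.3 mm.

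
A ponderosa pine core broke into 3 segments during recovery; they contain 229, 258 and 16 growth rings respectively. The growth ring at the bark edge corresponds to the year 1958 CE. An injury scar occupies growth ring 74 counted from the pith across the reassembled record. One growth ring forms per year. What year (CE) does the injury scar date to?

Total growth rings = 229 + 258 + 16 = 503.
The injury scar sits at growth ring 74 from the pith, so 503 − 74 = 429 growth rings formed after it.
Counting back 429 years from 1958 CE places the injury scar in 1958 − 429 = 1529 CE.

1529 CE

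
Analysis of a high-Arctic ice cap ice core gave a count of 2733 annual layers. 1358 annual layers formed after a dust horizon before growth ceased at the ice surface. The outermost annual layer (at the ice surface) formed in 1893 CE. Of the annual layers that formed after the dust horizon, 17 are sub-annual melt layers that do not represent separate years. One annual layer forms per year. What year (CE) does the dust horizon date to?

1358 annual layers post-date the dust horizon.
1358 − 17 false = 1341 true annual layers after the dust horizon.
Counting back 1341 years from 1893 CE places the dust horizon in 1893 − 1341 = 552 CE.

552 CE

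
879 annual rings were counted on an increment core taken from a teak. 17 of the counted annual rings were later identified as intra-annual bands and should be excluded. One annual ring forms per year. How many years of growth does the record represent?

Correcting the raw count gives 879 − 17 = 862 true annual rings.
One annual ring per year makes the duration 862 years.

862 yr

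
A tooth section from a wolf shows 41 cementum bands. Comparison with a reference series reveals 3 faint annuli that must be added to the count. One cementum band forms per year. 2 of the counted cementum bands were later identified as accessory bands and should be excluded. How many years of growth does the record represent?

42 years

After corrections the count is 41 − 2 + 3 = 42 cementum bands.
With a one-to-one cementum band periodicity this is 42 years.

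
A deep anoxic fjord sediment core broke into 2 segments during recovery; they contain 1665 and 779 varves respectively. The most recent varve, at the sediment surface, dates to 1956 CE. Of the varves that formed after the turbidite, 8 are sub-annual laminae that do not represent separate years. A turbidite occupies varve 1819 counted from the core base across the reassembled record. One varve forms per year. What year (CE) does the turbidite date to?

1339 CE

Total varves = 1665 + 779 = 2444.
2444 − 1819 = 625 varves lie beyond the turbidite toward the sediment surface.
Removing the 8 false varves leaves 625 − 8 = 617 true varves beyond the turbidite.
Counting back 617 years from 1956 CE places the turbidite in 1956 − 617 = 1339 CE.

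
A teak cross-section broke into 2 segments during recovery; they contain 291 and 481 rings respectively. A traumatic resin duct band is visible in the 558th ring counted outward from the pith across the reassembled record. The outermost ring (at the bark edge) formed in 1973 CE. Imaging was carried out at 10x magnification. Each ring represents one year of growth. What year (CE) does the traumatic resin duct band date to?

1759 CE

Total rings = 291 + 481 = 772.
Between ring 558 and the bark edge there are 772 − 558 = 214 rings.
Counting back 214 years from 1973 CE places the traumatic resin duct band in 1973 − 214 = 1759 CE.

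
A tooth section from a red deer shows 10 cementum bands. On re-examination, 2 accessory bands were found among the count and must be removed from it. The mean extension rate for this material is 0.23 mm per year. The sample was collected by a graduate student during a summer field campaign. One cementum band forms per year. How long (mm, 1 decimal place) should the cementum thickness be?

Adjusted count: 10 − 2 = 8 cementum bands.
8 years at 0.23 mm/year gives 0.23 × 8 = 1.8 mm.

1.8 mm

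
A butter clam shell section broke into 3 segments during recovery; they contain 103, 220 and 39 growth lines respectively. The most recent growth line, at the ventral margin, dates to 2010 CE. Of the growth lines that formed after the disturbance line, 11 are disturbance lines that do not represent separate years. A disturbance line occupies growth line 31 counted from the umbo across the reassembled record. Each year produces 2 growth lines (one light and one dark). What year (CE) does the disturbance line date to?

Total growth lines = 103 + 220 + 39 = 362.
The disturbance line sits at growth line 31 from the umbo, so 362 − 31 = 331 growth lines formed after it.
Excluding 11 false growth lines: 331 − 11 = 320.
With 2 growth lines per year, 320 / 2 = 160 years.
2010 − 160 = 1850 CE.

1850 CE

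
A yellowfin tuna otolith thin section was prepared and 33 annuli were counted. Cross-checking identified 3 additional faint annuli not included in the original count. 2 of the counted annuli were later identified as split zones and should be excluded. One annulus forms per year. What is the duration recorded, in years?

After corrections the count is 33 − 2 + 3 = 34 annuli.
One annulus per year makes the duration 34 years.

34 yr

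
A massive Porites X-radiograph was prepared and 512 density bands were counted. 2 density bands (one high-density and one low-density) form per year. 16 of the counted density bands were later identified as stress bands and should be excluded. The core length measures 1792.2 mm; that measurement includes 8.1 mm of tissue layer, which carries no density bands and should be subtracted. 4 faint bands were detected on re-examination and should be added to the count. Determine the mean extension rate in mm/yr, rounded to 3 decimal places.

After corrections the count is 512 − 16 + 4 = 500 density bands.
Dividing by 2 density bands per year: 500 / 2 = 250 years.
Net length = 1792.2 − 8.1 = 1784.1 mm.
Mean rate = 1784.1 mm / 250 years ≈ 7.136 mm/yr.

7.136 mm/yr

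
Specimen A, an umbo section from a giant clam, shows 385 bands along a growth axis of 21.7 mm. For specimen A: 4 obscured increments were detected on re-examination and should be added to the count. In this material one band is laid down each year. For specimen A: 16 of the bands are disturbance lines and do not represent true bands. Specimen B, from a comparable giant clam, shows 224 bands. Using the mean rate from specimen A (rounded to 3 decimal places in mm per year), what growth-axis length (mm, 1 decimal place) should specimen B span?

13.0 mm

Specimen A: correcting the raw count gives 385 − 16 + 4 = 373 true bands.
A: Extension rate ≈ 21.7 / 373 = 0.058 mm/yr.
For B, 0.058 mm/year × 224 years = 13.0 mm.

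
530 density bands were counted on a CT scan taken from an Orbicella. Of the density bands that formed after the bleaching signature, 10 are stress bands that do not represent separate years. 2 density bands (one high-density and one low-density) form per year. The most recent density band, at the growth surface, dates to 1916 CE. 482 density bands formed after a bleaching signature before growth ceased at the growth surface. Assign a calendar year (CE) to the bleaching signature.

482 density bands post-date the bleaching signature.
482 − 10 false = 472 true density bands after the bleaching signature.
472 density bands at 2 per year is 472 / 2 = 236 years.
Counting back 236 years from 1916 CE places the bleaching signature in 1916 − 236 = 1680 CE.

1680 CE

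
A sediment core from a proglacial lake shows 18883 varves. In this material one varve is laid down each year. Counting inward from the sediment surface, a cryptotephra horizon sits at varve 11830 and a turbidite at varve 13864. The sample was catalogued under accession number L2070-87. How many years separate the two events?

13864 − 11830 = 2034 varves lie between the two events.
That is 2034 years at one varve per year.

2034 years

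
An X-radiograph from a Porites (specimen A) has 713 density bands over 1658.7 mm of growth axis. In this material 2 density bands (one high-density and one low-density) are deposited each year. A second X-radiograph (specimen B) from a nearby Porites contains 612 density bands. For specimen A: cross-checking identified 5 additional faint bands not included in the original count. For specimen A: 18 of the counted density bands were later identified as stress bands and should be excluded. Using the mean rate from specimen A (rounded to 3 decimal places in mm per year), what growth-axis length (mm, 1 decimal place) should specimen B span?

Specimen A: correcting the raw count gives 713 − 18 + 5 = 700 true density bands.
Specimen A: 700 density bands at 2 per year is 700 / 2 = 350 years.
A: 1658.7 mm over 350 years gives 1658.7 / 350 ≈ 4.739 mm/year.
Specimen B: with 2 density bands per year, 612 / 2 = 306 years. B's length ≈ 4.739 × 306 = 1450.1 mm.

1450.1 mm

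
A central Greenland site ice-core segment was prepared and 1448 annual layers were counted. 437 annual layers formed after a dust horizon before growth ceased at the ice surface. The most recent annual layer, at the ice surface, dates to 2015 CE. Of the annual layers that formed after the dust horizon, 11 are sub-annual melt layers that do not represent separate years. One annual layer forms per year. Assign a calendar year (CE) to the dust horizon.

1589 CE

437 annual layers post-date the dust horizon.
437 − 11 false = 426 true annual layers after the dust horizon.
2015 − 426 = 1589 CE.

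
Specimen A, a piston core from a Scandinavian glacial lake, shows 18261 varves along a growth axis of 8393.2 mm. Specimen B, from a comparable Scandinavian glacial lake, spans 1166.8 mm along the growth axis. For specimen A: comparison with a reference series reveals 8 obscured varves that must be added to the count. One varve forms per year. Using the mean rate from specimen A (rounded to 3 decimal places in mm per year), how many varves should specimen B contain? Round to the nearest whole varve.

2542 varves

Specimen A: true varve count = 18261 + 8 = 18269.
A: Mean rate = 8393.2 mm / 18269 years ≈ 0.459 mm/yr.
B spans 1166.8 / 0.459 = 2542.05 years ≈ 2542 varves.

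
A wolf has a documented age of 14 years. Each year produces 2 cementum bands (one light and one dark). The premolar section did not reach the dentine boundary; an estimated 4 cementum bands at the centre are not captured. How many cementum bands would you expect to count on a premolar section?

24 cementum bands

Expected cementum bands: 14 × 2 = 28.
28 − 4 missed = 24 cementum bands expected in the prepared section.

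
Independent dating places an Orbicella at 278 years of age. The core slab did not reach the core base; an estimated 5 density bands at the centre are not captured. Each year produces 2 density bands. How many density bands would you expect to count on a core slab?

With 2 density bands per year, 278 years would produce 278 × 2 = 556 density bands.
Less the 5 uncaptured density bands: 556 − 5 = 551.

551 density bands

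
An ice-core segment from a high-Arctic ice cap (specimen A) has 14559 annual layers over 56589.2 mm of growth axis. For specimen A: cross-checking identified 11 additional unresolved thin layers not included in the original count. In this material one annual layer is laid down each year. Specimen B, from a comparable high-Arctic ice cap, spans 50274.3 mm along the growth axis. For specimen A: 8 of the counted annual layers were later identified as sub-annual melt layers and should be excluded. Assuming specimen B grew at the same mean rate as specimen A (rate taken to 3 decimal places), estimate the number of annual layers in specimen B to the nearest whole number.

Specimen A: true annual layer count = 14559 − 8 + 11 = 14562.
A: Mean rate = 56589.2 mm / 14562 years ≈ 3.886 mm/year.
B spans 50274.3 / 3.886 = 12937.29 years ≈ 12937 annual layers.

12937 annual layers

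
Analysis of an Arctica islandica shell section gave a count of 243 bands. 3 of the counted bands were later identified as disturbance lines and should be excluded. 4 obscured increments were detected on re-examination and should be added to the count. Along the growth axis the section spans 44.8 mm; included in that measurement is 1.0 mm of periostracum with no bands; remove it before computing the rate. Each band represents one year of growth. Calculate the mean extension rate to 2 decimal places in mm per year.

0.18 mm per year

Correcting the raw count gives 243 − 3 + 4 = 244 true bands.
The growth record spans 44.8 − 1.0 = 43.8 mm.
Extension rate ≈ 43.8 / 244 = 0.18 mm per year.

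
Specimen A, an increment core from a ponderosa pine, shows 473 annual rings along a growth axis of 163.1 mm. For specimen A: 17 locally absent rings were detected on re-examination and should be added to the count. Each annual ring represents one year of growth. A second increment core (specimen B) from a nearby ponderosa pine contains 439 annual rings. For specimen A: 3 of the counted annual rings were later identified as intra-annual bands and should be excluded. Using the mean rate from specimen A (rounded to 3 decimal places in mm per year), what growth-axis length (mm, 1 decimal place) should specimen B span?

147.1 mm

Specimen A: correcting the raw count gives 473 − 3 + 17 = 487 true annual rings.
A: Mean rate = 163.1 mm / 487 years ≈ 0.335 mm/yr.
For B, 0.335 mm/year × 439 years = 147.1 mm.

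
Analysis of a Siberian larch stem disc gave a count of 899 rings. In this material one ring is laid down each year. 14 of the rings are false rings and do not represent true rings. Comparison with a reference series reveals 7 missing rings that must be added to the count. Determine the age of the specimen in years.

892 yr

True ring count = 899 − 14 + 7 = 892.
One ring per year makes the duration 892 years.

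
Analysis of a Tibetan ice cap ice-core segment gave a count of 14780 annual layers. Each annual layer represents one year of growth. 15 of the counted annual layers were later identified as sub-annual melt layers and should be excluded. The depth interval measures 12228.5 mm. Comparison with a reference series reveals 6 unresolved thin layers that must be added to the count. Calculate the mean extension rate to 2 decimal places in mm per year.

Adjusted count: 14780 − 15 + 6 = 14771 annual layers.
Extension rate ≈ 12228.5 / 14771 = 0.83 mm per year.

0.83 mm per year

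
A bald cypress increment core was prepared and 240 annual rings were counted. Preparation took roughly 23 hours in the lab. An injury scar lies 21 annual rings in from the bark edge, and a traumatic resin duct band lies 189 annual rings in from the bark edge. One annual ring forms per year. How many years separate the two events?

The two markers are separated by 189 − 21 = 168 annual rings.
At one annual ring per year, 168 years elapsed between them.

168 yr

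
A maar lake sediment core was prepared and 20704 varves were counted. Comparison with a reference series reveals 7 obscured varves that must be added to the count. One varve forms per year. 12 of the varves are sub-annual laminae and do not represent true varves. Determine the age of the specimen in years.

20699 years

True varve count = 20704 − 12 + 7 = 20699.
One varve per year makes the duration 20699 years.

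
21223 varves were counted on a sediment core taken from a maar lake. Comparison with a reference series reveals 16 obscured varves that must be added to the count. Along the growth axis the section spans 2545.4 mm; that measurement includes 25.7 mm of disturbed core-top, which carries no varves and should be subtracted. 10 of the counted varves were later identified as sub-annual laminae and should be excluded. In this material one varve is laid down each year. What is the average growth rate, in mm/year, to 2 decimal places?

0.12 mm/year

Adjusted count: 21223 − 10 + 16 = 21229 varves.
Removing the 25.7 mm offcut leaves 2545.4 − 25.7 = 2519.7 mm.
Extension rate ≈ 2519.7 / 21229 = 0.12 mm/year.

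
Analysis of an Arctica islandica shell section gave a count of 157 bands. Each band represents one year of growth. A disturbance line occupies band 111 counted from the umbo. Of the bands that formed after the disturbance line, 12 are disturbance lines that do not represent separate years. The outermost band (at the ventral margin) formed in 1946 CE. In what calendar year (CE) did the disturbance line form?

The disturbance line sits at band 111 from the umbo, so 157 − 111 = 46 bands formed after it.
46 − 12 false = 34 true bands after the disturbance line.
Counting back 34 years from 1946 CE places the disturbance line in 1946 − 34 = 1912 CE.

1912 CE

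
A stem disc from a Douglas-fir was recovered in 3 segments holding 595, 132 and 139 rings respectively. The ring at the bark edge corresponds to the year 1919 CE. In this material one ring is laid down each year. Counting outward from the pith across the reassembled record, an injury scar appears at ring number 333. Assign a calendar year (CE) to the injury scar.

Total rings = 595 + 132 + 139 = 866.
Between ring 333 and the bark edge there are 866 − 333 = 533 rings.
Counting back 533 years from 1919 CE places the injury scar in 1919 − 533 = 1386 CE.

1386 CE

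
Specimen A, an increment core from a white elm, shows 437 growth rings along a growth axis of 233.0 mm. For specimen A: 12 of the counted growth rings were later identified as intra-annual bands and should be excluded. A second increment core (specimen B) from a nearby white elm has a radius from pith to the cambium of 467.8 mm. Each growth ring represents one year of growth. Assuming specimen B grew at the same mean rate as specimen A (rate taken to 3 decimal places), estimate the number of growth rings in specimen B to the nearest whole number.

854 growth rings

Specimen A: adjusted count: 437 − 12 = 425 growth rings.
A: Extension rate ≈ 233.0 / 425 = 0.548 mm per year.
B spans 467.8 / 0.548 = 853.65 years ≈ 854 growth rings.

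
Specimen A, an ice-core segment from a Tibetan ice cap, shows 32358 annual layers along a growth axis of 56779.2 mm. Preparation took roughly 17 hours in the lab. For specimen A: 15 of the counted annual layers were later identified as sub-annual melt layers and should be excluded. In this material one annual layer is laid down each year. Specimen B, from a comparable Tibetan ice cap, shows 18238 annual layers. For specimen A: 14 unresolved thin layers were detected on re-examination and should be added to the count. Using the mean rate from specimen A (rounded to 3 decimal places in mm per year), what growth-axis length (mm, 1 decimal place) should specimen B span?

32007.7 mm

Specimen A: correcting the raw count gives 32358 − 15 + 14 = 32357 true annual layers.
A: 56779.2 mm over 32357 years gives 56779.2 / 32357 ≈ 1.755 mm/year.
Length of B = 1.755 × 18238 = 32007.7 mm.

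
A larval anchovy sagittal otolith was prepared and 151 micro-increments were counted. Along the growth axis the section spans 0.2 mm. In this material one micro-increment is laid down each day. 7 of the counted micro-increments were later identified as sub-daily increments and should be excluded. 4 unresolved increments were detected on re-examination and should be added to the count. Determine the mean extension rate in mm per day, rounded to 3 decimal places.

Adjusted count: 151 − 7 + 4 = 148 micro-increments.
Extension rate ≈ 0.2 / 148 = 0.001 mm per day.

0.001 mm per day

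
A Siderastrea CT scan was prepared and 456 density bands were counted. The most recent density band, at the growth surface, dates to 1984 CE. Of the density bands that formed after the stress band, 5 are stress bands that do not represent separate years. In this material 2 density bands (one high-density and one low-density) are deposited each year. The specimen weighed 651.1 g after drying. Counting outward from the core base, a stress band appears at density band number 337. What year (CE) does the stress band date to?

1927 CE

Between density band 337 and the growth surface there are 456 − 337 = 119 density bands.
119 − 5 false = 114 true density bands after the stress band.
Dividing by 2 density bands per year: 114 / 2 = 57 years.
Counting back 57 years from 1984 CE places the stress band in 1984 − 57 = 1927 CE.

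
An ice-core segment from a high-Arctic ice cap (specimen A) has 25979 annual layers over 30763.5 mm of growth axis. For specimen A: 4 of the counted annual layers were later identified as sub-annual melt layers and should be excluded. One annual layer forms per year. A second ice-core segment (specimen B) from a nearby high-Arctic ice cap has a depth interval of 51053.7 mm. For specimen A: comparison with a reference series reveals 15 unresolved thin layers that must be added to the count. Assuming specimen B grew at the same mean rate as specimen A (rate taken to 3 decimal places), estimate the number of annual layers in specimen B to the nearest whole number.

43120 annual layers

Specimen A: true annual layer count = 25979 − 4 + 15 = 25990.
A: 30763.5 mm over 25990 years gives 30763.5 / 25990 ≈ 1.184 mm/year.
B spans 51053.7 / 1.184 = 43119.68 years ≈ 43120 annual layers.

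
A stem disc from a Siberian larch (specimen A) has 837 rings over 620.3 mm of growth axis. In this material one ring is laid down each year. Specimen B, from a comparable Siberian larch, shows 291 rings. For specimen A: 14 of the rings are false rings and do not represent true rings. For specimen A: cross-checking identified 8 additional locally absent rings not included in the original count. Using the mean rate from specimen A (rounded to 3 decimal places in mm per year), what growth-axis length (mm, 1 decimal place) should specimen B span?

217.1 mm

Specimen A: correcting the raw count gives 837 − 14 + 8 = 831 true rings.
A: Extension rate ≈ 620.3 / 831 = 0.746 mm/year.
Length of B = 0.746 × 291 = 217.1 mm.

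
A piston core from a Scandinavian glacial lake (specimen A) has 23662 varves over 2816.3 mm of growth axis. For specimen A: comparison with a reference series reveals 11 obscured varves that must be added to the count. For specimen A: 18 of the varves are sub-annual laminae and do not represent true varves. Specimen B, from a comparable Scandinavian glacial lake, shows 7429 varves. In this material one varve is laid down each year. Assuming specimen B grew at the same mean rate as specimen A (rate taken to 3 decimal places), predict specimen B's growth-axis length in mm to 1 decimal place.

884.1 mm

Specimen A: true varve count = 23662 − 18 + 11 = 23655.
A: Mean rate = 2816.3 mm / 23655 years ≈ 0.119 mm/yr.
Length of B = 0.119 × 7429 = 884.1 mm.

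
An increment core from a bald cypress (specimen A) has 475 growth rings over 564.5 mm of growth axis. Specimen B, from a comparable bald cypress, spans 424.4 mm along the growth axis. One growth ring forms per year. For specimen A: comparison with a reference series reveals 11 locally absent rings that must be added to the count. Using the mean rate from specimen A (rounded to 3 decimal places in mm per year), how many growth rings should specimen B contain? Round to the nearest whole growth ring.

365 growth rings

Specimen A: after corrections the count is 475 + 11 = 486 growth rings.
A: 564.5 mm over 486 years gives 564.5 / 486 ≈ 1.162 mm per year.
Specimen B: 424.4 mm / 1.162 mm per year = 365.23 years ≈ 365 growth rings.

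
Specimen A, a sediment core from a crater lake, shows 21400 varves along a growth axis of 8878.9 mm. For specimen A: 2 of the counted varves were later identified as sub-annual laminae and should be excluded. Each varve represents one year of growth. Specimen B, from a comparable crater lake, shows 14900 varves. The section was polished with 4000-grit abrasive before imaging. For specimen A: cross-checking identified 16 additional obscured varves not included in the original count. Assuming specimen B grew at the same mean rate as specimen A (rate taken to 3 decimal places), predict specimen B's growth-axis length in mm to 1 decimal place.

Specimen A: correcting the raw count gives 21400 − 2 + 16 = 21414 true varves.
A: 8878.9 mm over 21414 years gives 8878.9 / 21414 ≈ 0.415 mm/yr.
Length of B = 0.415 × 14900 = 6183.5 mm.

6183.5 mm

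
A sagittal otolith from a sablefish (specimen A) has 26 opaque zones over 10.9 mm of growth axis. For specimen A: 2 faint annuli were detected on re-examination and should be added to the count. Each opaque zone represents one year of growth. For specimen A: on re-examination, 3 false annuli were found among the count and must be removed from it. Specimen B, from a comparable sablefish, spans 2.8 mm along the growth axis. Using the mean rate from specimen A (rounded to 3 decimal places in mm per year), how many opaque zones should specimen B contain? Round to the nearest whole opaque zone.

Specimen A: true opaque zone count = 26 − 3 + 2 = 25.
A: Mean rate = 10.9 mm / 25 years ≈ 0.436 mm per year.
B spans 2.8 / 0.436 = 6.42 years ≈ 6 opaque zones.

6 opaque zones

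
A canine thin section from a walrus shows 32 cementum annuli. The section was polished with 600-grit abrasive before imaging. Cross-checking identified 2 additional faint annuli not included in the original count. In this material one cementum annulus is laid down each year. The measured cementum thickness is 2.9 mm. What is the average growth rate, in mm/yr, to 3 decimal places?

0.085 mm/yr

After corrections the count is 32 + 2 = 34 cementum annuli.
Extension rate ≈ 2.9 / 34 = 0.085 mm/yr.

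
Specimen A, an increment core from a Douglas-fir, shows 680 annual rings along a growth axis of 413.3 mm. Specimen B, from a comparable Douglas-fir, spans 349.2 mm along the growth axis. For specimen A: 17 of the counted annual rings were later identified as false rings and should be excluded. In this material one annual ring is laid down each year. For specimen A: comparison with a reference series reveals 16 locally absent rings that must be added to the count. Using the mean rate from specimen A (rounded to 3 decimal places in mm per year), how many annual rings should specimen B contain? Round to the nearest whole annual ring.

Specimen A: correcting the raw count gives 680 − 17 + 16 = 679 true annual rings.
A: 413.3 mm over 679 years gives 413.3 / 679 ≈ 0.609 mm/year.
For B, 349.2 / 0.609 = 573.40 years ≈ 573 annual rings.

573 annual rings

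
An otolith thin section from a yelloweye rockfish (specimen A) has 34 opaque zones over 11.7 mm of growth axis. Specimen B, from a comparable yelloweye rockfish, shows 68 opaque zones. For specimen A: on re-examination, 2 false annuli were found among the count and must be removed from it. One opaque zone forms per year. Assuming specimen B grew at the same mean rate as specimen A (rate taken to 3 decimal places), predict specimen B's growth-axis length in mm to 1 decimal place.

Specimen A: true opaque zone count = 34 − 2 = 32.
A: 11.7 mm over 32 years gives 11.7 / 32 ≈ 0.366 mm/year.
For B, 0.366 mm/year × 68 years = 24.9 mm.

24.9 mm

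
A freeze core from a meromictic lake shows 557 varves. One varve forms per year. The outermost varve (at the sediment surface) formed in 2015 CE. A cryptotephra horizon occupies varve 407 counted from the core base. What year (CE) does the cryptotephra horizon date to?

The cryptotephra horizon sits at varve 407 from the core base, so 557 − 407 = 150 varves formed after it.
The varve at the sediment surface is 2015 CE, so the cryptotephra horizon dates to 2015 − 150 = 1865 CE.

1865 CE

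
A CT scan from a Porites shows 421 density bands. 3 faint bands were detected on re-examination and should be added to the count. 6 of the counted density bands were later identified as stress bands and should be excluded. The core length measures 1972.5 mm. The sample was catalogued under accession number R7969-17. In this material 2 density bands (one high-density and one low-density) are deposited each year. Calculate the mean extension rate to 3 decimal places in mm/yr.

Adjusted count: 421 − 6 + 3 = 418 density bands.
Dividing by 2 density bands per year: 418 / 2 = 209 years.
Mean rate = 1972.5 mm / 209 years ≈ 9.438 mm/yr.

9.438 mm/yr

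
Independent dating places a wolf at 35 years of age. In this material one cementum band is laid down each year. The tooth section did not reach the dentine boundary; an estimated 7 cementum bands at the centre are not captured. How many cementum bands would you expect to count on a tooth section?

28 cementum bands

One cementum band per year gives 35 cementum bands over 35 years.
Subtracting the 7 cementum bands not captured gives 35 − 7 = 28 cementum bands in the record.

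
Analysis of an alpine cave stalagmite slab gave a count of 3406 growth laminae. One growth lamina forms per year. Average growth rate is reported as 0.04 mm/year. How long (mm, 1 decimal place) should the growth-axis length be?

The record spans 3406 years at 0.04 mm per year.
Length ≈ 0.04 × 3406 = 136.2 mm.

136.2 mm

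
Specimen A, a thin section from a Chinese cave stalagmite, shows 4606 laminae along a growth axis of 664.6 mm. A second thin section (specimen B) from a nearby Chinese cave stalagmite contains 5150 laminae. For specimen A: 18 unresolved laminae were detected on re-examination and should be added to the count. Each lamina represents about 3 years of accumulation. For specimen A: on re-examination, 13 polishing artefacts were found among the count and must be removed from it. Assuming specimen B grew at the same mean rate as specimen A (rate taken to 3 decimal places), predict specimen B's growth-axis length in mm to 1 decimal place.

741.6 mm

Specimen A: adjusted count: 4606 − 13 + 18 = 4611 laminae.
Specimen A: multiplying by 3 years per lamina: 4611 × 3 = 13833 years.
A: Mean rate = 664.6 mm / 13833 years ≈ 0.048 mm/yr.
Specimen B: multiplying by 3 years per lamina: 5150 × 3 = 15450 years. Length of B = 0.048 × 15450 = 741.6 mm.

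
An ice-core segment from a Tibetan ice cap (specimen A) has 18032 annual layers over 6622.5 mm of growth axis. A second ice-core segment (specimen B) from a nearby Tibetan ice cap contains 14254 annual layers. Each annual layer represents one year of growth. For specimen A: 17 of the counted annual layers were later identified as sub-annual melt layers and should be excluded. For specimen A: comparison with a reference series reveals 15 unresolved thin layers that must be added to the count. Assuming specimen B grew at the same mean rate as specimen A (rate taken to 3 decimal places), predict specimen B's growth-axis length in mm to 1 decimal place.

Specimen A: true annual layer count = 18032 − 17 + 15 = 18030.
A: 6622.5 mm over 18030 years gives 6622.5 / 18030 ≈ 0.367 mm/yr.
For B, 0.367 mm/year × 14254 years = 5231.2 mm.

5231.2 mm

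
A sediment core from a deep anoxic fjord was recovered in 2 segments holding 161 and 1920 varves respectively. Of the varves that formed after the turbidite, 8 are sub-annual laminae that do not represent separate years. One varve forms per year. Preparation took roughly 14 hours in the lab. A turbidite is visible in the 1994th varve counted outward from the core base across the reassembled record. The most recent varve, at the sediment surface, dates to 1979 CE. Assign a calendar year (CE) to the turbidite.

1900 CE

Total varves = 161 + 1920 = 2081.
The turbidite sits at varve 1994 from the core base, so 2081 − 1994 = 87 varves formed after it.
87 − 8 false = 79 true varves after the turbidite.
Counting back 79 years from 1979 CE places the turbidite in 1979 − 79 = 1900 CE.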